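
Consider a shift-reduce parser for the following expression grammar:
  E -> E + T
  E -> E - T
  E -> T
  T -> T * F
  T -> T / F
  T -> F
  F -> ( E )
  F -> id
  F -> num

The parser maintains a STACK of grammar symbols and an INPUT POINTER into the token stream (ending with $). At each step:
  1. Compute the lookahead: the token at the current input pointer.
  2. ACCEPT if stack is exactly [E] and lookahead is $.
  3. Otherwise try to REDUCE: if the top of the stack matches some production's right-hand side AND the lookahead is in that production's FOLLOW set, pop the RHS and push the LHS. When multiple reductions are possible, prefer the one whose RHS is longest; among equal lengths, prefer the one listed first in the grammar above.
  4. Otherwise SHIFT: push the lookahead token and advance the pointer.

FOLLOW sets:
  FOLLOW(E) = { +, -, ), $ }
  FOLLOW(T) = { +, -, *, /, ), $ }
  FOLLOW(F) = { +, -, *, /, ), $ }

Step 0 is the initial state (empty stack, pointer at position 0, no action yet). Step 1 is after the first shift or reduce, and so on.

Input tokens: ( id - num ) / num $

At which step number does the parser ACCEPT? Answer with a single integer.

Step 1: shift (. Stack=[(] ptr=1 lookahead=id remaining=[id - num ) / num $]
Step 2: shift id. Stack=[( id] ptr=2 lookahead=- remaining=[- num ) / num $]
Step 3: reduce F->id. Stack=[( F] ptr=2 lookahead=- remaining=[- num ) / num $]
Step 4: reduce T->F. Stack=[( T] ptr=2 lookahead=- remaining=[- num ) / num $]
Step 5: reduce E->T. Stack=[( E] ptr=2 lookahead=- remaining=[- num ) / num $]
Step 6: shift -. Stack=[( E -] ptr=3 lookahead=num remaining=[num ) / num $]
Step 7: shift num. Stack=[( E - num] ptr=4 lookahead=) remaining=[) / num $]
Step 8: reduce F->num. Stack=[( E - F] ptr=4 lookahead=) remaining=[) / num $]
Step 9: reduce T->F. Stack=[( E - T] ptr=4 lookahead=) remaining=[) / num $]
Step 10: reduce E->E - T. Stack=[( E] ptr=4 lookahead=) remaining=[) / num $]
Step 11: shift ). Stack=[( E )] ptr=5 lookahead=/ remaining=[/ num $]
Step 12: reduce F->( E ). Stack=[F] ptr=5 lookahead=/ remaining=[/ num $]
Step 13: reduce T->F. Stack=[T] ptr=5 lookahead=/ remaining=[/ num $]
Step 14: shift /. Stack=[T /] ptr=6 lookahead=num remaining=[num $]
Step 15: shift num. Stack=[T / num] ptr=7 lookahead=$ remaining=[$]
Step 16: reduce F->num. Stack=[T / F] ptr=7 lookahead=$ remaining=[$]
Step 17: reduce T->T / F. Stack=[T] ptr=7 lookahead=$ remaining=[$]
Step 18: reduce E->T. Stack=[E] ptr=7 lookahead=$ remaining=[$]
Step 19: accept. Stack=[E] ptr=7 lookahead=$ remaining=[$]

Answer: 19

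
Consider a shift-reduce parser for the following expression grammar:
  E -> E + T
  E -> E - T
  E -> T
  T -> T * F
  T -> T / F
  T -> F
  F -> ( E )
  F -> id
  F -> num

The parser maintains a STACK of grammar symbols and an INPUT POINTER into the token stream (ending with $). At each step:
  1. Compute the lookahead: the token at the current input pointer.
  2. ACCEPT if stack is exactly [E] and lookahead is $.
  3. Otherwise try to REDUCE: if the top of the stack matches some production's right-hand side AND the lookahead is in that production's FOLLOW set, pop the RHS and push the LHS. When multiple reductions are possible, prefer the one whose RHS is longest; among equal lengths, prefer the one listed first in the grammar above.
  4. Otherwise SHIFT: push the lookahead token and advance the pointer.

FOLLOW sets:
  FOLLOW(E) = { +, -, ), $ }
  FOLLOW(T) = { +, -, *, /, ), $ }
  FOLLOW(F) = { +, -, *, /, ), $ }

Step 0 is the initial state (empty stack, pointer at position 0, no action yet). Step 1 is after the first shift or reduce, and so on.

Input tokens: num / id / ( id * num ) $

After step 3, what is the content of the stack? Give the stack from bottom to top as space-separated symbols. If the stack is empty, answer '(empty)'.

Answer: T

Derivation:
Step 1: shift num. Stack=[num] ptr=1 lookahead=/ remaining=[/ id / ( id * num ) $]
Step 2: reduce F->num. Stack=[F] ptr=1 lookahead=/ remaining=[/ id / ( id * num ) $]
Step 3: reduce T->F. Stack=[T] ptr=1 lookahead=/ remaining=[/ id / ( id * num ) $]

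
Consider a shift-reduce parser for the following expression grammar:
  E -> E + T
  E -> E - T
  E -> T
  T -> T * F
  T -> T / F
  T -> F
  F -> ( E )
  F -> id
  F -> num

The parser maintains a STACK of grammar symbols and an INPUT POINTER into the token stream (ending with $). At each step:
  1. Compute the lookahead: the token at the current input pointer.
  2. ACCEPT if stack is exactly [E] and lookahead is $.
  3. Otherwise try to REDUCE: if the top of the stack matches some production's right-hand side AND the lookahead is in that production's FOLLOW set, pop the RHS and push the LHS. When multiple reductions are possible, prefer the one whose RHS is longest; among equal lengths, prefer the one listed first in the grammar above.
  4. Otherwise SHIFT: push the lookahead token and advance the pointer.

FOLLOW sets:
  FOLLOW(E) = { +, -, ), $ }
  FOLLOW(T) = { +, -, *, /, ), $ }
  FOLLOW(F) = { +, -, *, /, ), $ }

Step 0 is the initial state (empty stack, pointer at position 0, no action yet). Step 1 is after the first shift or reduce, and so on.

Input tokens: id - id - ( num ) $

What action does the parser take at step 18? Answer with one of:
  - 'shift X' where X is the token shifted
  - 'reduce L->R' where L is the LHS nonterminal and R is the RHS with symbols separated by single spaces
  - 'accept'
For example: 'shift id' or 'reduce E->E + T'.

Answer: reduce T->F

Derivation:
Step 1: shift id. Stack=[id] ptr=1 lookahead=- remaining=[- id - ( num ) $]
Step 2: reduce F->id. Stack=[F] ptr=1 lookahead=- remaining=[- id - ( num ) $]
Step 3: reduce T->F. Stack=[T] ptr=1 lookahead=- remaining=[- id - ( num ) $]
Step 4: reduce E->T. Stack=[E] ptr=1 lookahead=- remaining=[- id - ( num ) $]
Step 5: shift -. Stack=[E -] ptr=2 lookahead=id remaining=[id - ( num ) $]
Step 6: shift id. Stack=[E - id] ptr=3 lookahead=- remaining=[- ( num ) $]
Step 7: reduce F->id. Stack=[E - F] ptr=3 lookahead=- remaining=[- ( num ) $]
Step 8: reduce T->F. Stack=[E - T] ptr=3 lookahead=- remaining=[- ( num ) $]
Step 9: reduce E->E - T. Stack=[E] ptr=3 lookahead=- remaining=[- ( num ) $]
Step 10: shift -. Stack=[E -] ptr=4 lookahead=( remaining=[( num ) $]
Step 11: shift (. Stack=[E - (] ptr=5 lookahead=num remaining=[num ) $]
Step 12: shift num. Stack=[E - ( num] ptr=6 lookahead=) remaining=[) $]
Step 13: reduce F->num. Stack=[E - ( F] ptr=6 lookahead=) remaining=[) $]
Step 14: reduce T->F. Stack=[E - ( T] ptr=6 lookahead=) remaining=[) $]
Step 15: reduce E->T. Stack=[E - ( E] ptr=6 lookahead=) remaining=[) $]
Step 16: shift ). Stack=[E - ( E )] ptr=7 lookahead=$ remaining=[$]
Step 17: reduce F->( E ). Stack=[E - F] ptr=7 lookahead=$ remaining=[$]
Step 18: reduce T->F. Stack=[E - T] ptr=7 lookahead=$ remaining=[$]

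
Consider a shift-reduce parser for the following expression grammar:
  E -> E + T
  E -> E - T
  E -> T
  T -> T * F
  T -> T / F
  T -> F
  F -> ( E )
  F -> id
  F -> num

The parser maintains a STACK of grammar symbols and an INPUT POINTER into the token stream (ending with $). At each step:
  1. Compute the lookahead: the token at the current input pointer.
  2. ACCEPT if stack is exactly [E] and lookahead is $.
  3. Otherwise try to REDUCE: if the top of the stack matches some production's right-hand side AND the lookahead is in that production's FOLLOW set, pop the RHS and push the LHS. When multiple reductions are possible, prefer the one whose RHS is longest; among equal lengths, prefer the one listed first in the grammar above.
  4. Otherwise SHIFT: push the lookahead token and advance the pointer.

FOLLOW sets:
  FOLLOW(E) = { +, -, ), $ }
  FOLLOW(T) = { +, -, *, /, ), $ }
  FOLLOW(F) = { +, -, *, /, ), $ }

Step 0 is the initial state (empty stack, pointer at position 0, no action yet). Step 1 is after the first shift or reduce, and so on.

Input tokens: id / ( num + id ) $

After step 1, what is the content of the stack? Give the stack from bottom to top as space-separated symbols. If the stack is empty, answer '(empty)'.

Step 1: shift id. Stack=[id] ptr=1 lookahead=/ remaining=[/ ( num + id ) $]

Answer: id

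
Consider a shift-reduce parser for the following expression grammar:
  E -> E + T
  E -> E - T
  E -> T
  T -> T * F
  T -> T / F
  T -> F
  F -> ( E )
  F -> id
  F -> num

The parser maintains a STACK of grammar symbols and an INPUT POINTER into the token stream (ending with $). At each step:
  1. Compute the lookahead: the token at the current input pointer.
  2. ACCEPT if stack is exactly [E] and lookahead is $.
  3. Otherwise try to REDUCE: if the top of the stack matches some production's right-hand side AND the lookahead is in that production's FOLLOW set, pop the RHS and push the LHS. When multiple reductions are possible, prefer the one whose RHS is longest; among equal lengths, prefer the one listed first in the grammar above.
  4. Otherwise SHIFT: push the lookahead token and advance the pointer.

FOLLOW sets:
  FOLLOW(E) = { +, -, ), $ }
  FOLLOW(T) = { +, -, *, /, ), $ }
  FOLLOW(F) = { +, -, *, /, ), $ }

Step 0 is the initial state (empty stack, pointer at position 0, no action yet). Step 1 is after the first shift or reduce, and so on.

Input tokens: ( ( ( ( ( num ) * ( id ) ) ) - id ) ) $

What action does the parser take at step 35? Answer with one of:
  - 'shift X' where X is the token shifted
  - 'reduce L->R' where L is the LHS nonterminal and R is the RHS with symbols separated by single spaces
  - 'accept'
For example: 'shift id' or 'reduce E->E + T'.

Step 1: shift (. Stack=[(] ptr=1 lookahead=( remaining=[( ( ( ( num ) * ( id ) ) ) - id ) ) $]
Step 2: shift (. Stack=[( (] ptr=2 lookahead=( remaining=[( ( ( num ) * ( id ) ) ) - id ) ) $]
Step 3: shift (. Stack=[( ( (] ptr=3 lookahead=( remaining=[( ( num ) * ( id ) ) ) - id ) ) $]
Step 4: shift (. Stack=[( ( ( (] ptr=4 lookahead=( remaining=[( num ) * ( id ) ) ) - id ) ) $]
Step 5: shift (. Stack=[( ( ( ( (] ptr=5 lookahead=num remaining=[num ) * ( id ) ) ) - id ) ) $]
Step 6: shift num. Stack=[( ( ( ( ( num] ptr=6 lookahead=) remaining=[) * ( id ) ) ) - id ) ) $]
Step 7: reduce F->num. Stack=[( ( ( ( ( F] ptr=6 lookahead=) remaining=[) * ( id ) ) ) - id ) ) $]
Step 8: reduce T->F. Stack=[( ( ( ( ( T] ptr=6 lookahead=) remaining=[) * ( id ) ) ) - id ) ) $]
Step 9: reduce E->T. Stack=[( ( ( ( ( E] ptr=6 lookahead=) remaining=[) * ( id ) ) ) - id ) ) $]
Step 10: shift ). Stack=[( ( ( ( ( E )] ptr=7 lookahead=* remaining=[* ( id ) ) ) - id ) ) $]
Step 11: reduce F->( E ). Stack=[( ( ( ( F] ptr=7 lookahead=* remaining=[* ( id ) ) ) - id ) ) $]
Step 12: reduce T->F. Stack=[( ( ( ( T] ptr=7 lookahead=* remaining=[* ( id ) ) ) - id ) ) $]
Step 13: shift *. Stack=[( ( ( ( T *] ptr=8 lookahead=( remaining=[( id ) ) ) - id ) ) $]
Step 14: shift (. Stack=[( ( ( ( T * (] ptr=9 lookahead=id remaining=[id ) ) ) - id ) ) $]
Step 15: shift id. Stack=[( ( ( ( T * ( id] ptr=10 lookahead=) remaining=[) ) ) - id ) ) $]
Step 16: reduce F->id. Stack=[( ( ( ( T * ( F] ptr=10 lookahead=) remaining=[) ) ) - id ) ) $]
Step 17: reduce T->F. Stack=[( ( ( ( T * ( T] ptr=10 lookahead=) remaining=[) ) ) - id ) ) $]
Step 18: reduce E->T. Stack=[( ( ( ( T * ( E] ptr=10 lookahead=) remaining=[) ) ) - id ) ) $]
Step 19: shift ). Stack=[( ( ( ( T * ( E )] ptr=11 lookahead=) remaining=[) ) - id ) ) $]
Step 20: reduce F->( E ). Stack=[( ( ( ( T * F] ptr=11 lookahead=) remaining=[) ) - id ) ) $]
Step 21: reduce T->T * F. Stack=[( ( ( ( T] ptr=11 lookahead=) remaining=[) ) - id ) ) $]
Step 22: reduce E->T. Stack=[( ( ( ( E] ptr=11 lookahead=) remaining=[) ) - id ) ) $]
Step 23: shift ). Stack=[( ( ( ( E )] ptr=12 lookahead=) remaining=[) - id ) ) $]
Step 24: reduce F->( E ). Stack=[( ( ( F] ptr=12 lookahead=) remaining=[) - id ) ) $]
Step 25: reduce T->F. Stack=[( ( ( T] ptr=12 lookahead=) remaining=[) - id ) ) $]
Step 26: reduce E->T. Stack=[( ( ( E] ptr=12 lookahead=) remaining=[) - id ) ) $]
Step 27: shift ). Stack=[( ( ( E )] ptr=13 lookahead=- remaining=[- id ) ) $]
Step 28: reduce F->( E ). Stack=[( ( F] ptr=13 lookahead=- remaining=[- id ) ) $]
Step 29: reduce T->F. Stack=[( ( T] ptr=13 lookahead=- remaining=[- id ) ) $]
Step 30: reduce E->T. Stack=[( ( E] ptr=13 lookahead=- remaining=[- id ) ) $]
Step 31: shift -. Stack=[( ( E -] ptr=14 lookahead=id remaining=[id ) ) $]
Step 32: shift id. Stack=[( ( E - id] ptr=15 lookahead=) remaining=[) ) $]
Step 33: reduce F->id. Stack=[( ( E - F] ptr=15 lookahead=) remaining=[) ) $]
Step 34: reduce T->F. Stack=[( ( E - T] ptr=15 lookahead=) remaining=[) ) $]
Step 35: reduce E->E - T. Stack=[( ( E] ptr=15 lookahead=) remaining=[) ) $]

Answer: reduce E->E - T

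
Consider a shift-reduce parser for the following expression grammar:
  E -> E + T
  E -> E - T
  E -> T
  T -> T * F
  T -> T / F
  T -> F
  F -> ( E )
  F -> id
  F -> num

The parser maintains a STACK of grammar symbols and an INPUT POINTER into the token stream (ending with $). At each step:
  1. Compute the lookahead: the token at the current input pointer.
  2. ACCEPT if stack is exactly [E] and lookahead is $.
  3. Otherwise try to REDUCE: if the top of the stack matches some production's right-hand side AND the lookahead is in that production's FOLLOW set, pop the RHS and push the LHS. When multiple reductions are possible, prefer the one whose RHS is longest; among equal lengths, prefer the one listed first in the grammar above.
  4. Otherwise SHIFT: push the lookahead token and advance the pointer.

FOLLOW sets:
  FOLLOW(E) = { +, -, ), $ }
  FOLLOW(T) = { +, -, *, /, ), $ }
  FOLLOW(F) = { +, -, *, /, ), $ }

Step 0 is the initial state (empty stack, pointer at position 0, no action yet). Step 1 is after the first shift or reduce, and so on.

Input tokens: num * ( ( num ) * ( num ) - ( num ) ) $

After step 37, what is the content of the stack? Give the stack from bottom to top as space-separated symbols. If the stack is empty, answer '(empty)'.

Answer: E

Derivation:
Step 1: shift num. Stack=[num] ptr=1 lookahead=* remaining=[* ( ( num ) * ( num ) - ( num ) ) $]
Step 2: reduce F->num. Stack=[F] ptr=1 lookahead=* remaining=[* ( ( num ) * ( num ) - ( num ) ) $]
Step 3: reduce T->F. Stack=[T] ptr=1 lookahead=* remaining=[* ( ( num ) * ( num ) - ( num ) ) $]
Step 4: shift *. Stack=[T *] ptr=2 lookahead=( remaining=[( ( num ) * ( num ) - ( num ) ) $]
Step 5: shift (. Stack=[T * (] ptr=3 lookahead=( remaining=[( num ) * ( num ) - ( num ) ) $]
Step 6: shift (. Stack=[T * ( (] ptr=4 lookahead=num remaining=[num ) * ( num ) - ( num ) ) $]
Step 7: shift num. Stack=[T * ( ( num] ptr=5 lookahead=) remaining=[) * ( num ) - ( num ) ) $]
Step 8: reduce F->num. Stack=[T * ( ( F] ptr=5 lookahead=) remaining=[) * ( num ) - ( num ) ) $]
Step 9: reduce T->F. Stack=[T * ( ( T] ptr=5 lookahead=) remaining=[) * ( num ) - ( num ) ) $]
Step 10: reduce E->T. Stack=[T * ( ( E] ptr=5 lookahead=) remaining=[) * ( num ) - ( num ) ) $]
Step 11: shift ). Stack=[T * ( ( E )] ptr=6 lookahead=* remaining=[* ( num ) - ( num ) ) $]
Step 12: reduce F->( E ). Stack=[T * ( F] ptr=6 lookahead=* remaining=[* ( num ) - ( num ) ) $]
Step 13: reduce T->F. Stack=[T * ( T] ptr=6 lookahead=* remaining=[* ( num ) - ( num ) ) $]
Step 14: shift *. Stack=[T * ( T *] ptr=7 lookahead=( remaining=[( num ) - ( num ) ) $]
Step 15: shift (. Stack=[T * ( T * (] ptr=8 lookahead=num remaining=[num ) - ( num ) ) $]
Step 16: shift num. Stack=[T * ( T * ( num] ptr=9 lookahead=) remaining=[) - ( num ) ) $]
Step 17: reduce F->num. Stack=[T * ( T * ( F] ptr=9 lookahead=) remaining=[) - ( num ) ) $]
Step 18: reduce T->F. Stack=[T * ( T * ( T] ptr=9 lookahead=) remaining=[) - ( num ) ) $]
Step 19: reduce E->T. Stack=[T * ( T * ( E] ptr=9 lookahead=) remaining=[) - ( num ) ) $]
Step 20: shift ). Stack=[T * ( T * ( E )] ptr=10 lookahead=- remaining=[- ( num ) ) $]
Step 21: reduce F->( E ). Stack=[T * ( T * F] ptr=10 lookahead=- remaining=[- ( num ) ) $]
Step 22: reduce T->T * F. Stack=[T * ( T] ptr=10 lookahead=- remaining=[- ( num ) ) $]
Step 23: reduce E->T. Stack=[T * ( E] ptr=10 lookahead=- remaining=[- ( num ) ) $]
Step 24: shift -. Stack=[T * ( E -] ptr=11 lookahead=( remaining=[( num ) ) $]
Step 25: shift (. Stack=[T * ( E - (] ptr=12 lookahead=num remaining=[num ) ) $]
Step 26: shift num. Stack=[T * ( E - ( num] ptr=13 lookahead=) remaining=[) ) $]
Step 27: reduce F->num. Stack=[T * ( E - ( F] ptr=13 lookahead=) remaining=[) ) $]
Step 28: reduce T->F. Stack=[T * ( E - ( T] ptr=13 lookahead=) remaining=[) ) $]
Step 29: reduce E->T. Stack=[T * ( E - ( E] ptr=13 lookahead=) remaining=[) ) $]
Step 30: shift ). Stack=[T * ( E - ( E )] ptr=14 lookahead=) remaining=[) $]
Step 31: reduce F->( E ). Stack=[T * ( E - F] ptr=14 lookahead=) remaining=[) $]
Step 32: reduce T->F. Stack=[T * ( E - T] ptr=14 lookahead=) remaining=[) $]
Step 33: reduce E->E - T. Stack=[T * ( E] ptr=14 lookahead=) remaining=[) $]
Step 34: shift ). Stack=[T * ( E )] ptr=15 lookahead=$ remaining=[$]
Step 35: reduce F->( E ). Stack=[T * F] ptr=15 lookahead=$ remaining=[$]
Step 36: reduce T->T * F. Stack=[T] ptr=15 lookahead=$ remaining=[$]
Step 37: reduce E->T. Stack=[E] ptr=15 lookahead=$ remaining=[$]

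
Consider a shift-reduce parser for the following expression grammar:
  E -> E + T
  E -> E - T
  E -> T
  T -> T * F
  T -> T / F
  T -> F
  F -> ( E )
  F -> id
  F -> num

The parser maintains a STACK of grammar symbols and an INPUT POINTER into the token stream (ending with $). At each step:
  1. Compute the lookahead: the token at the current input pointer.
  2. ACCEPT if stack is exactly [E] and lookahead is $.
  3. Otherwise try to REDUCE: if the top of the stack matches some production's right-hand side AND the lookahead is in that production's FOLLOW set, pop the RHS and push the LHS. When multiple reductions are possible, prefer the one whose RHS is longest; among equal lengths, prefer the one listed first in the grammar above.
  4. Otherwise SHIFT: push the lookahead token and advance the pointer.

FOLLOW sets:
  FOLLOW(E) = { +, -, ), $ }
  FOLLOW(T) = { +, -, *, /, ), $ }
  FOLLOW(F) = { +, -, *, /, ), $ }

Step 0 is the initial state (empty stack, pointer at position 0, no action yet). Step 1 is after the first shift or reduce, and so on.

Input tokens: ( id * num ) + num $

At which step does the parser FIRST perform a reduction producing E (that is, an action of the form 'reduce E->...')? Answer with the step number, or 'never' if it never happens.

Step 1: shift (. Stack=[(] ptr=1 lookahead=id remaining=[id * num ) + num $]
Step 2: shift id. Stack=[( id] ptr=2 lookahead=* remaining=[* num ) + num $]
Step 3: reduce F->id. Stack=[( F] ptr=2 lookahead=* remaining=[* num ) + num $]
Step 4: reduce T->F. Stack=[( T] ptr=2 lookahead=* remaining=[* num ) + num $]
Step 5: shift *. Stack=[( T *] ptr=3 lookahead=num remaining=[num ) + num $]
Step 6: shift num. Stack=[( T * num] ptr=4 lookahead=) remaining=[) + num $]
Step 7: reduce F->num. Stack=[( T * F] ptr=4 lookahead=) remaining=[) + num $]
Step 8: reduce T->T * F. Stack=[( T] ptr=4 lookahead=) remaining=[) + num $]
Step 9: reduce E->T. Stack=[( E] ptr=4 lookahead=) remaining=[) + num $]

Answer: 9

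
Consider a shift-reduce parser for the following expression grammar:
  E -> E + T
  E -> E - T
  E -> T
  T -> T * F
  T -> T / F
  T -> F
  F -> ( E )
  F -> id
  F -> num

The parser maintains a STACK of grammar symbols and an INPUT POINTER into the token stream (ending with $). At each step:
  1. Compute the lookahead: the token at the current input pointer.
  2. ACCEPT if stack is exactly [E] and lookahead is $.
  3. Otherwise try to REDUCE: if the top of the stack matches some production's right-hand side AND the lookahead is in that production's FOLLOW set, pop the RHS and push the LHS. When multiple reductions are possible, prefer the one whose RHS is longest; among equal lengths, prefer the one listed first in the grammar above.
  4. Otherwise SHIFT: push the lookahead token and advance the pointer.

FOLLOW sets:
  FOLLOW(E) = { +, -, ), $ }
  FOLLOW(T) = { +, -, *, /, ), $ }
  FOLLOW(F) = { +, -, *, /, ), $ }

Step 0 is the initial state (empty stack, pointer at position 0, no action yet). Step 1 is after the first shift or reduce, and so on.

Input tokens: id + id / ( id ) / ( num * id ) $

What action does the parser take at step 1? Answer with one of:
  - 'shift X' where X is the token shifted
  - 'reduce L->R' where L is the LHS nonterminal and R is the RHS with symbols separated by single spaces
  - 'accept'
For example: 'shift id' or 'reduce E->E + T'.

Step 1: shift id. Stack=[id] ptr=1 lookahead=+ remaining=[+ id / ( id ) / ( num * id ) $]

Answer: shift id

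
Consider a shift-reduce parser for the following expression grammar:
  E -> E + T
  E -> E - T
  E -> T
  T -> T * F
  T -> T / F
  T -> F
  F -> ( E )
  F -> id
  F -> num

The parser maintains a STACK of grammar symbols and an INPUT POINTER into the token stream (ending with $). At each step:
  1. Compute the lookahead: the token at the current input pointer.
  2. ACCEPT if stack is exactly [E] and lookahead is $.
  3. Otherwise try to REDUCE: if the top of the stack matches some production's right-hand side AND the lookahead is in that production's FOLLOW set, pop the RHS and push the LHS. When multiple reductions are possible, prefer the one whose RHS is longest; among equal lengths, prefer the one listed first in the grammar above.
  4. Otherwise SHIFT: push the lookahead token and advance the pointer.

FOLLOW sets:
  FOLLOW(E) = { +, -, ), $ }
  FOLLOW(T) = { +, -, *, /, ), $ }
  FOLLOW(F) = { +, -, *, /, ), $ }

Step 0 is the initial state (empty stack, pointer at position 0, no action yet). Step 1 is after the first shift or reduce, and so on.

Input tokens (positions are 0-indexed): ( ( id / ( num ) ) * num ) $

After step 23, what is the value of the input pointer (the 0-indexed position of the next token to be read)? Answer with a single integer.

Step 1: shift (. Stack=[(] ptr=1 lookahead=( remaining=[( id / ( num ) ) * num ) $]
Step 2: shift (. Stack=[( (] ptr=2 lookahead=id remaining=[id / ( num ) ) * num ) $]
Step 3: shift id. Stack=[( ( id] ptr=3 lookahead=/ remaining=[/ ( num ) ) * num ) $]
Step 4: reduce F->id. Stack=[( ( F] ptr=3 lookahead=/ remaining=[/ ( num ) ) * num ) $]
Step 5: reduce T->F. Stack=[( ( T] ptr=3 lookahead=/ remaining=[/ ( num ) ) * num ) $]
Step 6: shift /. Stack=[( ( T /] ptr=4 lookahead=( remaining=[( num ) ) * num ) $]
Step 7: shift (. Stack=[( ( T / (] ptr=5 lookahead=num remaining=[num ) ) * num ) $]
Step 8: shift num. Stack=[( ( T / ( num] ptr=6 lookahead=) remaining=[) ) * num ) $]
Step 9: reduce F->num. Stack=[( ( T / ( F] ptr=6 lookahead=) remaining=[) ) * num ) $]
Step 10: reduce T->F. Stack=[( ( T / ( T] ptr=6 lookahead=) remaining=[) ) * num ) $]
Step 11: reduce E->T. Stack=[( ( T / ( E] ptr=6 lookahead=) remaining=[) ) * num ) $]
Step 12: shift ). Stack=[( ( T / ( E )] ptr=7 lookahead=) remaining=[) * num ) $]
Step 13: reduce F->( E ). Stack=[( ( T / F] ptr=7 lookahead=) remaining=[) * num ) $]
Step 14: reduce T->T / F. Stack=[( ( T] ptr=7 lookahead=) remaining=[) * num ) $]
Step 15: reduce E->T. Stack=[( ( E] ptr=7 lookahead=) remaining=[) * num ) $]
Step 16: shift ). Stack=[( ( E )] ptr=8 lookahead=* remaining=[* num ) $]
Step 17: reduce F->( E ). Stack=[( F] ptr=8 lookahead=* remaining=[* num ) $]
Step 18: reduce T->F. Stack=[( T] ptr=8 lookahead=* remaining=[* num ) $]
Step 19: shift *. Stack=[( T *] ptr=9 lookahead=num remaining=[num ) $]
Step 20: shift num. Stack=[( T * num] ptr=10 lookahead=) remaining=[) $]
Step 21: reduce F->num. Stack=[( T * F] ptr=10 lookahead=) remaining=[) $]
Step 22: reduce T->T * F. Stack=[( T] ptr=10 lookahead=) remaining=[) $]
Step 23: reduce E->T. Stack=[( E] ptr=10 lookahead=) remaining=[) $]

Answer: 10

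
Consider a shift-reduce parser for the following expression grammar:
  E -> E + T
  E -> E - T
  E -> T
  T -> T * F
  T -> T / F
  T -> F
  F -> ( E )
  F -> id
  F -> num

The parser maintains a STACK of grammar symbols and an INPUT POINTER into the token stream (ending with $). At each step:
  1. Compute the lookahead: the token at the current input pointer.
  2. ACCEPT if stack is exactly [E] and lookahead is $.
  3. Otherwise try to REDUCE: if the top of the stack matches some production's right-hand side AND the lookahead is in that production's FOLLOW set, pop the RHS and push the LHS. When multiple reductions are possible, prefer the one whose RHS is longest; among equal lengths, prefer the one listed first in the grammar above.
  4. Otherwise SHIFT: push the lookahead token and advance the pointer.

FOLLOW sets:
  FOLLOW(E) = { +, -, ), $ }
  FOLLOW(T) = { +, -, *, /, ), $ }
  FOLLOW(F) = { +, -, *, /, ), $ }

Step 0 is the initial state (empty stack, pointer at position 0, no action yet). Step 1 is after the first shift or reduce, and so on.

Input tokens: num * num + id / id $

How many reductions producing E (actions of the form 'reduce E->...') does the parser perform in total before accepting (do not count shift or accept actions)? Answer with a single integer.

Answer: 2

Derivation:
Step 1: shift num. Stack=[num] ptr=1 lookahead=* remaining=[* num + id / id $]
Step 2: reduce F->num. Stack=[F] ptr=1 lookahead=* remaining=[* num + id / id $]
Step 3: reduce T->F. Stack=[T] ptr=1 lookahead=* remaining=[* num + id / id $]
Step 4: shift *. Stack=[T *] ptr=2 lookahead=num remaining=[num + id / id $]
Step 5: shift num. Stack=[T * num] ptr=3 lookahead=+ remaining=[+ id / id $]
Step 6: reduce F->num. Stack=[T * F] ptr=3 lookahead=+ remaining=[+ id / id $]
Step 7: reduce T->T * F. Stack=[T] ptr=3 lookahead=+ remaining=[+ id / id $]
Step 8: reduce E->T. Stack=[E] ptr=3 lookahead=+ remaining=[+ id / id $]
Step 9: shift +. Stack=[E +] ptr=4 lookahead=id remaining=[id / id $]
Step 10: shift id. Stack=[E + id] ptr=5 lookahead=/ remaining=[/ id $]
Step 11: reduce F->id. Stack=[E + F] ptr=5 lookahead=/ remaining=[/ id $]
Step 12: reduce T->F. Stack=[E + T] ptr=5 lookahead=/ remaining=[/ id $]
Step 13: shift /. Stack=[E + T /] ptr=6 lookahead=id remaining=[id $]
Step 14: shift id. Stack=[E + T / id] ptr=7 lookahead=$ remaining=[$]
Step 15: reduce F->id. Stack=[E + T / F] ptr=7 lookahead=$ remaining=[$]
Step 16: reduce T->T / F. Stack=[E + T] ptr=7 lookahead=$ remaining=[$]
Step 17: reduce E->E + T. Stack=[E] ptr=7 lookahead=$ remaining=[$]
Step 18: accept. Stack=[E] ptr=7 lookahead=$ remaining=[$]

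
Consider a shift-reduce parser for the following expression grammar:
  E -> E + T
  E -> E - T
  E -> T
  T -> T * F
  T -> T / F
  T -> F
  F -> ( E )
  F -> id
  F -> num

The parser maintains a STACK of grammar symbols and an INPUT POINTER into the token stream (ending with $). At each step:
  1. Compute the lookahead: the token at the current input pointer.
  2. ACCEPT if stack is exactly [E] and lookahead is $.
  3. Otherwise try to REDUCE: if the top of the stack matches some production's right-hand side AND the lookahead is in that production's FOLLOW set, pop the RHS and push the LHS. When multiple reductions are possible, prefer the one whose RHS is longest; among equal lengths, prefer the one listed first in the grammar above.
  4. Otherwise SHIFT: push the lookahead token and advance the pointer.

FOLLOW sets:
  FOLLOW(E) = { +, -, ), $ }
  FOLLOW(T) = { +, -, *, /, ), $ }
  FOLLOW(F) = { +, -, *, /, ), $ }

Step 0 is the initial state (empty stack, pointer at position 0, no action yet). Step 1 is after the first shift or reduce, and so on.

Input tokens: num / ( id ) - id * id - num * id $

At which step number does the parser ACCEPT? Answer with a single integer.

Answer: 32

Derivation:
Step 1: shift num. Stack=[num] ptr=1 lookahead=/ remaining=[/ ( id ) - id * id - num * id $]
Step 2: reduce F->num. Stack=[F] ptr=1 lookahead=/ remaining=[/ ( id ) - id * id - num * id $]
Step 3: reduce T->F. Stack=[T] ptr=1 lookahead=/ remaining=[/ ( id ) - id * id - num * id $]
Step 4: shift /. Stack=[T /] ptr=2 lookahead=( remaining=[( id ) - id * id - num * id $]
Step 5: shift (. Stack=[T / (] ptr=3 lookahead=id remaining=[id ) - id * id - num * id $]
Step 6: shift id. Stack=[T / ( id] ptr=4 lookahead=) remaining=[) - id * id - num * id $]
Step 7: reduce F->id. Stack=[T / ( F] ptr=4 lookahead=) remaining=[) - id * id - num * id $]
Step 8: reduce T->F. Stack=[T / ( T] ptr=4 lookahead=) remaining=[) - id * id - num * id $]
Step 9: reduce E->T. Stack=[T / ( E] ptr=4 lookahead=) remaining=[) - id * id - num * id $]
Step 10: shift ). Stack=[T / ( E )] ptr=5 lookahead=- remaining=[- id * id - num * id $]
Step 11: reduce F->( E ). Stack=[T / F] ptr=5 lookahead=- remaining=[- id * id - num * id $]
Step 12: reduce T->T / F. Stack=[T] ptr=5 lookahead=- remaining=[- id * id - num * id $]
Step 13: reduce E->T. Stack=[E] ptr=5 lookahead=- remaining=[- id * id - num * id $]
Step 14: shift -. Stack=[E -] ptr=6 lookahead=id remaining=[id * id - num * id $]
Step 15: shift id. Stack=[E - id] ptr=7 lookahead=* remaining=[* id - num * id $]
Step 16: reduce F->id. Stack=[E - F] ptr=7 lookahead=* remaining=[* id - num * id $]
Step 17: reduce T->F. Stack=[E - T] ptr=7 lookahead=* remaining=[* id - num * id $]
Step 18: shift *. Stack=[E - T *] ptr=8 lookahead=id remaining=[id - num * id $]
Step 19: shift id. Stack=[E - T * id] ptr=9 lookahead=- remaining=[- num * id $]
Step 20: reduce F->id. Stack=[E - T * F] ptr=9 lookahead=- remaining=[- num * id $]
Step 21: reduce T->T * F. Stack=[E - T] ptr=9 lookahead=- remaining=[- num * id $]
Step 22: reduce E->E - T. Stack=[E] ptr=9 lookahead=- remaining=[- num * id $]
Step 23: shift -. Stack=[E -] ptr=10 lookahead=num remaining=[num * id $]
Step 24: shift num. Stack=[E - num] ptr=11 lookahead=* remaining=[* id $]
Step 25: reduce F->num. Stack=[E - F] ptr=11 lookahead=* remaining=[* id $]
Step 26: reduce T->F. Stack=[E - T] ptr=11 lookahead=* remaining=[* id $]
Step 27: shift *. Stack=[E - T *] ptr=12 lookahead=id remaining=[id $]
Step 28: shift id. Stack=[E - T * id] ptr=13 lookahead=$ remaining=[$]
Step 29: reduce F->id. Stack=[E - T * F] ptr=13 lookahead=$ remaining=[$]
Step 30: reduce T->T * F. Stack=[E - T] ptr=13 lookahead=$ remaining=[$]
Step 31: reduce E->E - T. Stack=[E] ptr=13 lookahead=$ remaining=[$]
Step 32: accept. Stack=[E] ptr=13 lookahead=$ remaining=[$]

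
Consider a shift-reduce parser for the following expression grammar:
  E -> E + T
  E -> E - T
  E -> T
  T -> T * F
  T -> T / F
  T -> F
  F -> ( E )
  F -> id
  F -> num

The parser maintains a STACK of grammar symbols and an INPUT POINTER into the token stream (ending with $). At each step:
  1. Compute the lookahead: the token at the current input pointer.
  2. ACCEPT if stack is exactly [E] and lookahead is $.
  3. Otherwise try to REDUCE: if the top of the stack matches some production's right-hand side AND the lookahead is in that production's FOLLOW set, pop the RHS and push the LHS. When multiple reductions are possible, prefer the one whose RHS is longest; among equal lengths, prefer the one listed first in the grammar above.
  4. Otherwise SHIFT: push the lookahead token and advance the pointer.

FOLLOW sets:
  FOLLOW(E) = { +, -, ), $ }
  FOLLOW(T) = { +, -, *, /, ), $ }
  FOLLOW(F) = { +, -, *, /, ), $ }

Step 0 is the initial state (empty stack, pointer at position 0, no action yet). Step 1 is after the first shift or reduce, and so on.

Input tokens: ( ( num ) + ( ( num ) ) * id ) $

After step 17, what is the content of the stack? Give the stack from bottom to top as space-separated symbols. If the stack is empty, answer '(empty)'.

Step 1: shift (. Stack=[(] ptr=1 lookahead=( remaining=[( num ) + ( ( num ) ) * id ) $]
Step 2: shift (. Stack=[( (] ptr=2 lookahead=num remaining=[num ) + ( ( num ) ) * id ) $]
Step 3: shift num. Stack=[( ( num] ptr=3 lookahead=) remaining=[) + ( ( num ) ) * id ) $]
Step 4: reduce F->num. Stack=[( ( F] ptr=3 lookahead=) remaining=[) + ( ( num ) ) * id ) $]
Step 5: reduce T->F. Stack=[( ( T] ptr=3 lookahead=) remaining=[) + ( ( num ) ) * id ) $]
Step 6: reduce E->T. Stack=[( ( E] ptr=3 lookahead=) remaining=[) + ( ( num ) ) * id ) $]
Step 7: shift ). Stack=[( ( E )] ptr=4 lookahead=+ remaining=[+ ( ( num ) ) * id ) $]
Step 8: reduce F->( E ). Stack=[( F] ptr=4 lookahead=+ remaining=[+ ( ( num ) ) * id ) $]
Step 9: reduce T->F. Stack=[( T] ptr=4 lookahead=+ remaining=[+ ( ( num ) ) * id ) $]
Step 10: reduce E->T. Stack=[( E] ptr=4 lookahead=+ remaining=[+ ( ( num ) ) * id ) $]
Step 11: shift +. Stack=[( E +] ptr=5 lookahead=( remaining=[( ( num ) ) * id ) $]
Step 12: shift (. Stack=[( E + (] ptr=6 lookahead=( remaining=[( num ) ) * id ) $]
Step 13: shift (. Stack=[( E + ( (] ptr=7 lookahead=num remaining=[num ) ) * id ) $]
Step 14: shift num. Stack=[( E + ( ( num] ptr=8 lookahead=) remaining=[) ) * id ) $]
Step 15: reduce F->num. Stack=[( E + ( ( F] ptr=8 lookahead=) remaining=[) ) * id ) $]
Step 16: reduce T->F. Stack=[( E + ( ( T] ptr=8 lookahead=) remaining=[) ) * id ) $]
Step 17: reduce E->T. Stack=[( E + ( ( E] ptr=8 lookahead=) remaining=[) ) * id ) $]

Answer: ( E + ( ( E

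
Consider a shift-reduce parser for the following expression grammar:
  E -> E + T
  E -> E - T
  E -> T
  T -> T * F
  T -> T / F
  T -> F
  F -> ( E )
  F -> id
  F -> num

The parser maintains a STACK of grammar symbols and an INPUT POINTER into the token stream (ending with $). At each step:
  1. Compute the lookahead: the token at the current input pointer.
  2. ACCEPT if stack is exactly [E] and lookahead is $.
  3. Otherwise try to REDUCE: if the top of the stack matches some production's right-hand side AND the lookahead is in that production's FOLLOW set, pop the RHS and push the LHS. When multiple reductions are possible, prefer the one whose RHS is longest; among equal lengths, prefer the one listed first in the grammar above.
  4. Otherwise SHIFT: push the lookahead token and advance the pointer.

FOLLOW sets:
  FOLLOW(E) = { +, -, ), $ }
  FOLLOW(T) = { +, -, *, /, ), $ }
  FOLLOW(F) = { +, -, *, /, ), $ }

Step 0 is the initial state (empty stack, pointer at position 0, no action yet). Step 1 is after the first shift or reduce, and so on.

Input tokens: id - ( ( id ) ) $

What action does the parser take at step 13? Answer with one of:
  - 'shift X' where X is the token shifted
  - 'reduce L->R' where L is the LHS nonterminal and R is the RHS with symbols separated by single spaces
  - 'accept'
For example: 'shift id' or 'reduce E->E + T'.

Step 1: shift id. Stack=[id] ptr=1 lookahead=- remaining=[- ( ( id ) ) $]
Step 2: reduce F->id. Stack=[F] ptr=1 lookahead=- remaining=[- ( ( id ) ) $]
Step 3: reduce T->F. Stack=[T] ptr=1 lookahead=- remaining=[- ( ( id ) ) $]
Step 4: reduce E->T. Stack=[E] ptr=1 lookahead=- remaining=[- ( ( id ) ) $]
Step 5: shift -. Stack=[E -] ptr=2 lookahead=( remaining=[( ( id ) ) $]
Step 6: shift (. Stack=[E - (] ptr=3 lookahead=( remaining=[( id ) ) $]
Step 7: shift (. Stack=[E - ( (] ptr=4 lookahead=id remaining=[id ) ) $]
Step 8: shift id. Stack=[E - ( ( id] ptr=5 lookahead=) remaining=[) ) $]
Step 9: reduce F->id. Stack=[E - ( ( F] ptr=5 lookahead=) remaining=[) ) $]
Step 10: reduce T->F. Stack=[E - ( ( T] ptr=5 lookahead=) remaining=[) ) $]
Step 11: reduce E->T. Stack=[E - ( ( E] ptr=5 lookahead=) remaining=[) ) $]
Step 12: shift ). Stack=[E - ( ( E )] ptr=6 lookahead=) remaining=[) $]
Step 13: reduce F->( E ). Stack=[E - ( F] ptr=6 lookahead=) remaining=[) $]

Answer: reduce F->( E )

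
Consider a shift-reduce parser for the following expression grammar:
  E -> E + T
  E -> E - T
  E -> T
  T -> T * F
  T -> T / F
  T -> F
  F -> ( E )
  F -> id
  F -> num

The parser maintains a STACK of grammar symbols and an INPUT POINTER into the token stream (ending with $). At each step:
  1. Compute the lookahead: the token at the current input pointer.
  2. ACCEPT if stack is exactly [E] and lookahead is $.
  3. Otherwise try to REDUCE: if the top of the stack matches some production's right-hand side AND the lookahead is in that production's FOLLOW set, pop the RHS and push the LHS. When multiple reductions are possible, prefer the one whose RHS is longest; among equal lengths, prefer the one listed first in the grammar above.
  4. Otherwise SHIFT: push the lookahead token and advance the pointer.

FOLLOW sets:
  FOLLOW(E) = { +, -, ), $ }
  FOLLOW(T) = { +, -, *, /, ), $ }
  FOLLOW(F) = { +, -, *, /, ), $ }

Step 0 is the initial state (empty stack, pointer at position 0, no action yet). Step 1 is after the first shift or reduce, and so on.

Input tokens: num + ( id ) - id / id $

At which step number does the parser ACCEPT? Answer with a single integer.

Answer: 24

Derivation:
Step 1: shift num. Stack=[num] ptr=1 lookahead=+ remaining=[+ ( id ) - id / id $]
Step 2: reduce F->num. Stack=[F] ptr=1 lookahead=+ remaining=[+ ( id ) - id / id $]
Step 3: reduce T->F. Stack=[T] ptr=1 lookahead=+ remaining=[+ ( id ) - id / id $]
Step 4: reduce E->T. Stack=[E] ptr=1 lookahead=+ remaining=[+ ( id ) - id / id $]
Step 5: shift +. Stack=[E +] ptr=2 lookahead=( remaining=[( id ) - id / id $]
Step 6: shift (. Stack=[E + (] ptr=3 lookahead=id remaining=[id ) - id / id $]
Step 7: shift id. Stack=[E + ( id] ptr=4 lookahead=) remaining=[) - id / id $]
Step 8: reduce F->id. Stack=[E + ( F] ptr=4 lookahead=) remaining=[) - id / id $]
Step 9: reduce T->F. Stack=[E + ( T] ptr=4 lookahead=) remaining=[) - id / id $]
Step 10: reduce E->T. Stack=[E + ( E] ptr=4 lookahead=) remaining=[) - id / id $]
Step 11: shift ). Stack=[E + ( E )] ptr=5 lookahead=- remaining=[- id / id $]
Step 12: reduce F->( E ). Stack=[E + F] ptr=5 lookahead=- remaining=[- id / id $]
Step 13: reduce T->F. Stack=[E + T] ptr=5 lookahead=- remaining=[- id / id $]
Step 14: reduce E->E + T. Stack=[E] ptr=5 lookahead=- remaining=[- id / id $]
Step 15: shift -. Stack=[E -] ptr=6 lookahead=id remaining=[id / id $]
Step 16: shift id. Stack=[E - id] ptr=7 lookahead=/ remaining=[/ id $]
Step 17: reduce F->id. Stack=[E - F] ptr=7 lookahead=/ remaining=[/ id $]
Step 18: reduce T->F. Stack=[E - T] ptr=7 lookahead=/ remaining=[/ id $]
Step 19: shift /. Stack=[E - T /] ptr=8 lookahead=id remaining=[id $]
Step 20: shift id. Stack=[E - T / id] ptr=9 lookahead=$ remaining=[$]
Step 21: reduce F->id. Stack=[E - T / F] ptr=9 lookahead=$ remaining=[$]
Step 22: reduce T->T / F. Stack=[E - T] ptr=9 lookahead=$ remaining=[$]
Step 23: reduce E->E - T. Stack=[E] ptr=9 lookahead=$ remaining=[$]
Step 24: accept. Stack=[E] ptr=9 lookahead=$ remaining=[$]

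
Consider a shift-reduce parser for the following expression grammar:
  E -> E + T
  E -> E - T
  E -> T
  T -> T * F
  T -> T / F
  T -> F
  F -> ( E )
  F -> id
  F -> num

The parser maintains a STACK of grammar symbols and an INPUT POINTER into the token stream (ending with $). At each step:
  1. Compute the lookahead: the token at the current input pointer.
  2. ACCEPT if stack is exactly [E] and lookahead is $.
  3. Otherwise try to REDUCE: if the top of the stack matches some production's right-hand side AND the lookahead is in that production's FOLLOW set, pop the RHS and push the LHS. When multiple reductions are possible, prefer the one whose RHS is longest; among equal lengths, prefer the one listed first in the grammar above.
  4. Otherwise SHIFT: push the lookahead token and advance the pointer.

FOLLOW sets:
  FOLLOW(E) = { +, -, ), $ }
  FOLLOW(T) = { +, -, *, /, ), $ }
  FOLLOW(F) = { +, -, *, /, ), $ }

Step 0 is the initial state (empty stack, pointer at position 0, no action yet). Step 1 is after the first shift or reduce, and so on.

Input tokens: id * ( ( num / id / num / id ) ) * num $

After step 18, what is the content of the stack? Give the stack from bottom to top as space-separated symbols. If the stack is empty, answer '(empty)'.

Step 1: shift id. Stack=[id] ptr=1 lookahead=* remaining=[* ( ( num / id / num / id ) ) * num $]
Step 2: reduce F->id. Stack=[F] ptr=1 lookahead=* remaining=[* ( ( num / id / num / id ) ) * num $]
Step 3: reduce T->F. Stack=[T] ptr=1 lookahead=* remaining=[* ( ( num / id / num / id ) ) * num $]
Step 4: shift *. Stack=[T *] ptr=2 lookahead=( remaining=[( ( num / id / num / id ) ) * num $]
Step 5: shift (. Stack=[T * (] ptr=3 lookahead=( remaining=[( num / id / num / id ) ) * num $]
Step 6: shift (. Stack=[T * ( (] ptr=4 lookahead=num remaining=[num / id / num / id ) ) * num $]
Step 7: shift num. Stack=[T * ( ( num] ptr=5 lookahead=/ remaining=[/ id / num / id ) ) * num $]
Step 8: reduce F->num. Stack=[T * ( ( F] ptr=5 lookahead=/ remaining=[/ id / num / id ) ) * num $]
Step 9: reduce T->F. Stack=[T * ( ( T] ptr=5 lookahead=/ remaining=[/ id / num / id ) ) * num $]
Step 10: shift /. Stack=[T * ( ( T /] ptr=6 lookahead=id remaining=[id / num / id ) ) * num $]
Step 11: shift id. Stack=[T * ( ( T / id] ptr=7 lookahead=/ remaining=[/ num / id ) ) * num $]
Step 12: reduce F->id. Stack=[T * ( ( T / F] ptr=7 lookahead=/ remaining=[/ num / id ) ) * num $]
Step 13: reduce T->T / F. Stack=[T * ( ( T] ptr=7 lookahead=/ remaining=[/ num / id ) ) * num $]
Step 14: shift /. Stack=[T * ( ( T /] ptr=8 lookahead=num remaining=[num / id ) ) * num $]
Step 15: shift num. Stack=[T * ( ( T / num] ptr=9 lookahead=/ remaining=[/ id ) ) * num $]
Step 16: reduce F->num. Stack=[T * ( ( T / F] ptr=9 lookahead=/ remaining=[/ id ) ) * num $]
Step 17: reduce T->T / F. Stack=[T * ( ( T] ptr=9 lookahead=/ remaining=[/ id ) ) * num $]
Step 18: shift /. Stack=[T * ( ( T /] ptr=10 lookahead=id remaining=[id ) ) * num $]

Answer: T * ( ( T /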